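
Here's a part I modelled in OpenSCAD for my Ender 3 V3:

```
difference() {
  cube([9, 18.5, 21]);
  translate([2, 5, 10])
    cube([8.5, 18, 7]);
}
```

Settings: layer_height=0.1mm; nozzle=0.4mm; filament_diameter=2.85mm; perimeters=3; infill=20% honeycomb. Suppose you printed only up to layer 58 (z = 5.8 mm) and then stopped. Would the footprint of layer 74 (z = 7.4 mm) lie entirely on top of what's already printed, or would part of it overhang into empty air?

Compare the two slices. At z = 5.8: the 9×18.5 cube contributes its full rectangle (area 166.50 mm²); the cube at (2, 5) is absent (z outside [10, 17]); Taking the first minus the rest: none of the subtracted shapes is present at this height, so the 9×18.5 cube is unchanged — area = 166.50 mm². At z = 7.4: the 9×18.5 cube contributes its full rectangle (area 166.50 mm²); the cube at (2, 5) is not intersected at this z (z outside [10, 17]); After the difference (first − rest): none of the subtracted shapes is present at this height, so the 9×18.5 cube is unchanged — area = 166.50 mm². Checking containment: the cross-section at z = 7.4 is a subset of the cross-section at z = 5.8.

entirely on top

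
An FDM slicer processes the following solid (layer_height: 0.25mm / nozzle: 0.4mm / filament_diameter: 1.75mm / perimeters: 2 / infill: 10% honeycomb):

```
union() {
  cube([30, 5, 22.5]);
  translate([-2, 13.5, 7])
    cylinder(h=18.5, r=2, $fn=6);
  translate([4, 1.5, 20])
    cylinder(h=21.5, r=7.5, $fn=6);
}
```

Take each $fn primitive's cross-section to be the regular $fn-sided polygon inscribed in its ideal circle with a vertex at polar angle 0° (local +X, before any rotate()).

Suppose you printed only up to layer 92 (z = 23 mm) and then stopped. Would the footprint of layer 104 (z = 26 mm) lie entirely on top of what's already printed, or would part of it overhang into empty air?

Compare the two slices. At z = 23: the cube is not intersected at this z (z outside [0, 22.5]); the cylinder at (-2, 13.5): section is a regular 6-gon, circumradius r=2 (area = (6/2)·2.000²·sin(360°/6) = 10.39 mm²); the r=7.5 cylinder at (4, 1.5) contributes a regular 6-gon of circumradius 7.5 (area = (6/2)·7.500²·sin(360°/6) = 146.14 mm²); Taking the union: the 2 present regions are separate (no shared area or edge), so areas and boundary lengths simply add and each stays a separate island — area = 156.53 mm². At z = 26: the cube does not reach this height (z outside [0, 22.5]); the cylinder at (-2, 13.5) does not reach this height (z outside [7, 25.5]); the cylinder at (4, 1.5): section is a regular 6-gon, circumradius r=7.5 (area = (6/2)·7.500²·sin(360°/6) = 146.14 mm²); Taking the union: only the r=7.5 cylinder at (4, 1.5) is present, so the union is just that shape — area = 146.14 mm². Checking containment: the cross-section at z = 26 is a subset of the cross-section at z = 23.

entirely on top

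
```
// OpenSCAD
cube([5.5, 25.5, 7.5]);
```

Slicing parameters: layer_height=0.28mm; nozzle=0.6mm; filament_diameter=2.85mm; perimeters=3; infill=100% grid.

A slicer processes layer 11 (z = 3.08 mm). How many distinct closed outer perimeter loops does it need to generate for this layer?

1

At z = 3.08 mm: the 5.5×25.5 cube contributes its full rectangle. The result has 1 disconnected region.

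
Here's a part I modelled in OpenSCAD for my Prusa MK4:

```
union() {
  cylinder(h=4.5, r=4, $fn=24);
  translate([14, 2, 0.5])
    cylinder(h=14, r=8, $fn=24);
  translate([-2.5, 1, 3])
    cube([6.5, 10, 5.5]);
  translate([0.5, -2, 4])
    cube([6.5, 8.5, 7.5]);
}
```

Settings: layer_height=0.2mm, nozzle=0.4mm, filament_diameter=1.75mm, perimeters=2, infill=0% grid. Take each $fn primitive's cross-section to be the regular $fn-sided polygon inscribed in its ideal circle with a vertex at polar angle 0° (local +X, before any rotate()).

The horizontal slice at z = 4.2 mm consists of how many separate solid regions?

At z = 4.2 mm: the r=4 cylinder gives a regular 24-gon of circumradius 4 (constant along its height); the r=8 cylinder at (14, 2) contributes a regular 24-gon of circumradius 8; the cube at (-2.5, 1) is present — its section is the full 6.5×10 rectangle; the 6.5×8.5 cube at (0.5, -2) contributes its full rectangle; Taking the union: the regions partially overlap (shared area 49.37 mm²), so overlapping operands fuse into one piece — 1 connected region. The result has 1 disconnected region.

1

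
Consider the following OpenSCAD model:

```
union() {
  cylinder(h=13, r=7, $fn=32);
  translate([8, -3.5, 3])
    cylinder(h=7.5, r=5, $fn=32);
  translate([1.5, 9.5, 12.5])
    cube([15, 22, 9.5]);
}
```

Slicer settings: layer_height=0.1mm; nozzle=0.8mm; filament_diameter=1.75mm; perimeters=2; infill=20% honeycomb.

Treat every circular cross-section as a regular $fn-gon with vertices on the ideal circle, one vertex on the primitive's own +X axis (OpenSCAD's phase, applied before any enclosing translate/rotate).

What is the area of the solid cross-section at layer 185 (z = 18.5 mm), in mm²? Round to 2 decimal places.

At z = 18.5 mm: the cylinder is not intersected at this z (z outside [0, 13]); the cylinder at (8, -3.5) is absent (z outside [3, 10.5]); the cube at (1.5, 9.5) is present — its section is the full 15×22 rectangle (area 330.00 mm²); Taking the union: only the 15×22 cube at (1.5, 9.5) is present, so the union is just that shape — area = 330.00 mm². Overall, the cross-section is a single solid region. Net area = 330.00 mm².

330.00 mm²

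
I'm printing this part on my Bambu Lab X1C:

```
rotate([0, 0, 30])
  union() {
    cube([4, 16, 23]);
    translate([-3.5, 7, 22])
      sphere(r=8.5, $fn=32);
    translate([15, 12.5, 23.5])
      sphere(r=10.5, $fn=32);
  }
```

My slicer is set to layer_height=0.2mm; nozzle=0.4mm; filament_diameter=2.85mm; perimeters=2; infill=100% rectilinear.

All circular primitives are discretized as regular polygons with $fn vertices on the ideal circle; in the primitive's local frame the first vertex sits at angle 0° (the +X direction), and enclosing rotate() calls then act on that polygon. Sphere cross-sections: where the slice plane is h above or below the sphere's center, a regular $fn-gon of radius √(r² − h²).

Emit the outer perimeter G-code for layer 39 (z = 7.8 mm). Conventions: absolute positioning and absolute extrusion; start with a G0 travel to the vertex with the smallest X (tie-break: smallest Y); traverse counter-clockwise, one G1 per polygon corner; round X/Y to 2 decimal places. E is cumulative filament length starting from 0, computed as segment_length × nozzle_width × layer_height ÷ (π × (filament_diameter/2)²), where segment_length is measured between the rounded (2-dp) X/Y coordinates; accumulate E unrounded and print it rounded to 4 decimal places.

At z = 7.8 mm: the 4×16 cube contributes its full rectangle; the sphere at (-3.5, 7) is absent (|z−center|=14.200 > r=8.5); the sphere at (15, 12.5) does not reach this height (|z−center|=15.700 > r=10.5); Combining (union): only the 4×16 cube is present, so the union is just that shape — 1 connected region; (whole slice rotated 30° about Z — lengths, areas and connectivity unchanged). The outline is a single polygon with 4 vertices. Extrusion per mm of travel: 0.4 × 0.2 / (π × 1.425²) = 0.012540. Accumulating E over each segment gives final E = 0.5016.

G0 X-8.00 Y13.86 Z7.80
G1 X0.00 Y0.00 E0.2007
G1 X3.46 Y2.00 E0.2508
G1 X-4.54 Y15.86 E0.4515
G1 X-8.00 Y13.86 E0.5016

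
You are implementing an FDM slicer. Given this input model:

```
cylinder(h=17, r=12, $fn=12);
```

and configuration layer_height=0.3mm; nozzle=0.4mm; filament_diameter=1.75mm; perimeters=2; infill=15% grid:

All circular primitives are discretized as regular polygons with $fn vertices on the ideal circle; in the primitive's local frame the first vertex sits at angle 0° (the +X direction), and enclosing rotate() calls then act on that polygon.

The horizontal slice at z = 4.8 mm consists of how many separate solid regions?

1

At z = 4.8 mm: the r=12 cylinder contributes a regular 12-gon of circumradius 12. The result has 1 disconnected region.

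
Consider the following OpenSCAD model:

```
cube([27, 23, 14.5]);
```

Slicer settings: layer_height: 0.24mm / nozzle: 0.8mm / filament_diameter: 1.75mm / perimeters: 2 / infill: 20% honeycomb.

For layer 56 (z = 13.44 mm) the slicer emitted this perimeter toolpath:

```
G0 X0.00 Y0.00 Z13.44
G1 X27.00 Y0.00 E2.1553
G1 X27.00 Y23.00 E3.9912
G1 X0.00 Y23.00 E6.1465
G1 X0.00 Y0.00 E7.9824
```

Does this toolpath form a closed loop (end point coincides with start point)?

Start point (G0): (0.00, 0.00). End point (last G1): the path returns to the start — closed.

yes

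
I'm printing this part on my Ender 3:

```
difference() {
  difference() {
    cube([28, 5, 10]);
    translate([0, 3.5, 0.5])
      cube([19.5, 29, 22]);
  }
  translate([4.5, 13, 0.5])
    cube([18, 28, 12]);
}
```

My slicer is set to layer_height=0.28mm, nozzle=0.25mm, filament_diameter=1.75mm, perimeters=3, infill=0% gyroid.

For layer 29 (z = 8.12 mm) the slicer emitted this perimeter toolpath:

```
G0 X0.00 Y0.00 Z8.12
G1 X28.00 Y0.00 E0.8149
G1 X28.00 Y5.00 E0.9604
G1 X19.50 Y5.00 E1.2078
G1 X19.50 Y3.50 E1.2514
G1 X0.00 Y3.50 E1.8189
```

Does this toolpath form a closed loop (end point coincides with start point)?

no

Start point (G0): (0.00, 0.00). End point (last G1): the path does not return to the start — open.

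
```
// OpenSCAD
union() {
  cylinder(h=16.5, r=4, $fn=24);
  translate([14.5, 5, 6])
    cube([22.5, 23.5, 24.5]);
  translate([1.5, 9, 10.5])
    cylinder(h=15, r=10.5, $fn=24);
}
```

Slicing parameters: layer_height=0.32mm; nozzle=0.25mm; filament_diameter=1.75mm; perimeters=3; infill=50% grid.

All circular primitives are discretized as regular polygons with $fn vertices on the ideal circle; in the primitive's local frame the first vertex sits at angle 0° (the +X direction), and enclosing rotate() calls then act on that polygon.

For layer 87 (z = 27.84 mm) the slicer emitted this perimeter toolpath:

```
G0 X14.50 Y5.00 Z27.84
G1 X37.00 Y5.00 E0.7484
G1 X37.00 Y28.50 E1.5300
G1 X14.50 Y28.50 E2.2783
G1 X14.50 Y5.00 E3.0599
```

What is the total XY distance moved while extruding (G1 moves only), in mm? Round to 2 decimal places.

Sum the Euclidean lengths of each G1 segment: total = 92.00 mm.

92.00 mm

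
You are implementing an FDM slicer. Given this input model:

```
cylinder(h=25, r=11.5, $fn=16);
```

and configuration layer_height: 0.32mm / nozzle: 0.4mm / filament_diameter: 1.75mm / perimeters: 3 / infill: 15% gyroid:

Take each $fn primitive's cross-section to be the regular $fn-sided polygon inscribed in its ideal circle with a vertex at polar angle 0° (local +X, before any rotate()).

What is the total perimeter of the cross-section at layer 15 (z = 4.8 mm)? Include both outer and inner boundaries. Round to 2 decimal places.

At z = 4.8 mm: the r=11.5 cylinder gives a regular 16-gon of circumradius 11.5 (constant along its height) (perimeter = 2·16·11.500·sin(180°/16) = 71.79 mm). Overall, the cross-section is a single solid region. Total boundary length (outer) = 71.79 mm.

71.79 mm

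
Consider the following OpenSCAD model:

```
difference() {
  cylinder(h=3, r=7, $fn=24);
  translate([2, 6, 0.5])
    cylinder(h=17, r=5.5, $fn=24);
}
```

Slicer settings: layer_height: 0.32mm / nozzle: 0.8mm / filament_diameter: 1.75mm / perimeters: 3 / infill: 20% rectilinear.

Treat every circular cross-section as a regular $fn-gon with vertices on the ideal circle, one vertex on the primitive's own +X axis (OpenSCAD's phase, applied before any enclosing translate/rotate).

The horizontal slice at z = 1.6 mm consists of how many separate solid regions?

At z = 1.6 mm: the cylinder: section is a regular 24-gon, circumradius r=7; the r=5.5 cylinder at (2, 6) contributes a regular 24-gon of circumradius 5.5; Taking the first minus the rest: starting from the r=7 cylinder, the r=5.5 cylinder at (2, 6) partially overlaps it — only the 45.52 mm² overlap (of its 93.95 mm²) is removed, clipping the outline — 1 connected region. The result has 1 disconnected region.

1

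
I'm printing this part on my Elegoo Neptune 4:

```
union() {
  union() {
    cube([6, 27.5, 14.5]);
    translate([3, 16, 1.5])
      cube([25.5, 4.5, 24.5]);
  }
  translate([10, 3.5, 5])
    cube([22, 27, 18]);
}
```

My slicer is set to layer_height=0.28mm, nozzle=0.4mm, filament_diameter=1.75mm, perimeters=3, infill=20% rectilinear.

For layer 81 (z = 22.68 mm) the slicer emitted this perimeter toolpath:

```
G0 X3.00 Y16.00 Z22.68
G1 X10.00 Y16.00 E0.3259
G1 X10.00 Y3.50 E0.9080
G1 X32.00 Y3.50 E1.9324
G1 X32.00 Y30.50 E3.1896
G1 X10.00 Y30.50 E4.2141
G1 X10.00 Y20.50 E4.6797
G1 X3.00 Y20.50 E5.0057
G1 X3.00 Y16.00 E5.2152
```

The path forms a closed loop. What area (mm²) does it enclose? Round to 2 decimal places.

625.50 mm²

Apply the shoelace formula to the sequence of (X, Y) vertices; enclosed area = 625.50 mm².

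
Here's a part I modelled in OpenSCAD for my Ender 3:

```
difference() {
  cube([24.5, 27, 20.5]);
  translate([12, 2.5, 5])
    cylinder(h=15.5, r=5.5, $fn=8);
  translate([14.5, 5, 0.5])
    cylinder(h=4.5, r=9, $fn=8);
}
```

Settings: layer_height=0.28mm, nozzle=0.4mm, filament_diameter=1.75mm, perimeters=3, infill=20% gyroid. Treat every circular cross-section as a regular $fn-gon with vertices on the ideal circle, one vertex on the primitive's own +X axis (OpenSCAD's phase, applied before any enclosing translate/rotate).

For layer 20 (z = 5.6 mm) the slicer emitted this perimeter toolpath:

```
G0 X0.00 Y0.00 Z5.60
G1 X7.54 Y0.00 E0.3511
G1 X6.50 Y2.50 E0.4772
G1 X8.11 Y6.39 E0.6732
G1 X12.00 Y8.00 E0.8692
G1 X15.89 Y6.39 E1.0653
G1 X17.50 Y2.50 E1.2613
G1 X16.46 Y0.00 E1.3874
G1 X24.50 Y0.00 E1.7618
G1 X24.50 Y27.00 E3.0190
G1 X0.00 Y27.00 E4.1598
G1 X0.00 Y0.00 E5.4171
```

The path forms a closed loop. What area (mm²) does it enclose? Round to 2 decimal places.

Apply the shoelace formula to the sequence of (X, Y) vertices; enclosed area = 593.81 mm².

593.81 mm²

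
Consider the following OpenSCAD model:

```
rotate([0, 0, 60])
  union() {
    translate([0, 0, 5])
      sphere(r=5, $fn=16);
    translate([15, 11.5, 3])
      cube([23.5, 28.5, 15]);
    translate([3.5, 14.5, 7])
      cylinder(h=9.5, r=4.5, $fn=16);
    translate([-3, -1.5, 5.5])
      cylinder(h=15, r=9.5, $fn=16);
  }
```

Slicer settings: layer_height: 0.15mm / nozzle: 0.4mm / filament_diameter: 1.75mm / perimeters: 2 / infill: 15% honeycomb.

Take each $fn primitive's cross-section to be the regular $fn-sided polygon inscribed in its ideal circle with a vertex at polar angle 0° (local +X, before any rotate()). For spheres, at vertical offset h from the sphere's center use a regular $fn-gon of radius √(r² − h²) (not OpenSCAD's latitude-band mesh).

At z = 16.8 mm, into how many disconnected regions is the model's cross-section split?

2

At z = 16.8 mm: the sphere does not reach this height (|z−center|=11.800 > r=5); the 23.5×28.5 cube at (15, 11.5) contributes its full rectangle; the cylinder at (3.5, 14.5) does not reach this height (z outside [7, 16.5]); the r=9.5 cylinder at (-3, -1.5) gives a regular 16-gon of circumradius 9.5 (constant along its height); Taking the union: the 2 present regions are separate (no shared area or edge), so areas and boundary lengths simply add and each stays a separate island — 2 connected regions; (rotated 60° about Z; rotation is an isometry so areas/perimeters/island counts are preserved). The result has 2 disconnected regions.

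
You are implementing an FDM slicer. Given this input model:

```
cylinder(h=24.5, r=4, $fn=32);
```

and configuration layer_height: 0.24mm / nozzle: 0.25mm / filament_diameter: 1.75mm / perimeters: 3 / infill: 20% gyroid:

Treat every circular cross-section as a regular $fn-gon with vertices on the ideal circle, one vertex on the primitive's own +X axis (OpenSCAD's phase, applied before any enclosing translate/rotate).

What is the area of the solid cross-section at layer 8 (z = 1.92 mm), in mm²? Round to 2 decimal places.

At z = 1.92 mm: the r=4 cylinder gives a regular 32-gon of circumradius 4 (constant along its height) (area = (32/2)·4.000²·sin(360°/32) = 49.94 mm²). Overall, the cross-section is a single solid region. Net area = 49.94 mm².

49.94 mm²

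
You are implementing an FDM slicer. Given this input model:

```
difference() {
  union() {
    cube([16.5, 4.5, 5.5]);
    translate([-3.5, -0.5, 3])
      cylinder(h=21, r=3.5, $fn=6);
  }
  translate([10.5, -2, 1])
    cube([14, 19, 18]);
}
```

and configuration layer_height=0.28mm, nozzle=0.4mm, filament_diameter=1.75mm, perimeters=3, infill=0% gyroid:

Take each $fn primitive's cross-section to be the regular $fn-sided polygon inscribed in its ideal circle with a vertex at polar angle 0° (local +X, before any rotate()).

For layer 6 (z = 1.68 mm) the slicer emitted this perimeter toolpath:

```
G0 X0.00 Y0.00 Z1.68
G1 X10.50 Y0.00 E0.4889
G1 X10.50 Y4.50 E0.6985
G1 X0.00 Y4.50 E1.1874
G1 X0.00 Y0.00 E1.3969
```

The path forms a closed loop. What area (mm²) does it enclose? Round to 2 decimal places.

Apply the shoelace formula to the sequence of (X, Y) vertices; enclosed area = 47.25 mm².

47.25 mm²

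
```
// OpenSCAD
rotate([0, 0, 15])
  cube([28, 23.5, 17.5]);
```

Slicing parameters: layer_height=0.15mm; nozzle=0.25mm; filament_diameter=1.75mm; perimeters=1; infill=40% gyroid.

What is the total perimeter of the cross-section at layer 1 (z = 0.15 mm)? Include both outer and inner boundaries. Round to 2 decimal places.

103.00 mm

At z = 0.15 mm: the cube (footprint 28×23.5) is included at this height (perimeter 103.00 mm); (rotated 15° about Z; rotation is an isometry so areas/perimeters/island counts are preserved). Overall, the cross-section is a single solid region. Total boundary length (outer) = 103.00 mm.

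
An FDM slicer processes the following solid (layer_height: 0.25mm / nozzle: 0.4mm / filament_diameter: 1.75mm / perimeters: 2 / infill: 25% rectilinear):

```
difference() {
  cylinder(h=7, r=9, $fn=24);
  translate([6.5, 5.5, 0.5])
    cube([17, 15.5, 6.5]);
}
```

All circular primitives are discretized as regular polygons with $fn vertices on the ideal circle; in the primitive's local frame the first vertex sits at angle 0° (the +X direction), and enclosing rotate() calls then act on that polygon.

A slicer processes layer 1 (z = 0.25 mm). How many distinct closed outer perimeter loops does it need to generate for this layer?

At z = 0.25 mm: the r=9 cylinder contributes a regular 24-gon of circumradius 9; the cube at (6.5, 5.5) does not reach this height (z outside [0.5, 7]); Taking the first minus the rest: none of the subtracted shapes is present at this height, so the r=9 cylinder is unchanged — 1 connected region. The result has 1 disconnected region.

1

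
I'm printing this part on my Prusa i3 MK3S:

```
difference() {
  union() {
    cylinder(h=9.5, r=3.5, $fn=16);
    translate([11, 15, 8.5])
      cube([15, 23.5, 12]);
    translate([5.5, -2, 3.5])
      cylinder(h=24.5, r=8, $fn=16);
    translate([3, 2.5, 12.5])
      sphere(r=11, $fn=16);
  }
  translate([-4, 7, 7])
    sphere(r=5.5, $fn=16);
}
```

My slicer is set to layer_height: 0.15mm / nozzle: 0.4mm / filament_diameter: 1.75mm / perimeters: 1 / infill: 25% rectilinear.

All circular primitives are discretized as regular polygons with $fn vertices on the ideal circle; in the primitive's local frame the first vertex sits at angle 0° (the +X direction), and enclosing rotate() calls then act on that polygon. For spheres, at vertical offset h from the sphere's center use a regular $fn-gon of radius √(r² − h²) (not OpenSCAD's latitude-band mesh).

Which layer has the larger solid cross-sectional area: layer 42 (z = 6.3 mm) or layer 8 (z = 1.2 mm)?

layer 42 (z = 6.3 mm)

Layer 42 (z = 6.3): the cylinder: section is a regular 16-gon, circumradius r=3.5 (area = (16/2)·3.500²·sin(360°/16) = 37.50 mm²); the cube at (11, 15) is not intersected at this z (z outside [8.5, 20.5]); the r=8 cylinder at (5.5, -2) contributes a regular 16-gon of circumradius 8 (area = (16/2)·8.000²·sin(360°/16) = 195.93 mm²); the sphere at (3, 2.5): section is a regular 16-gon, circumradius = √(r²−h²) = √(11²−6.2²) = 9.086 (area = (16/2)·9.086²·sin(360°/16) = 252.75 mm²); Merging all regions: the regions partially overlap — summed areas 486.19 mm² minus the doubly-counted overlap 174.41 mm² gives 311.78 mm² — area = 311.78 mm²; the r=5.5 sphere at (-4, 7) slices to a regular 16-gon of circumradius 5.455 (√(r²−h²) with h=0.7 from center) (area = (16/2)·5.455²·sin(360°/16) = 91.11 mm²); Taking the first minus the rest: starting from that combined region (311.78 mm²), the r=5.5 sphere at (-4, 7) partially overlaps it — only the 46.51 mm² overlap (of its 91.11 mm²) is removed, clipping the outline — area = 265.28 mm². So its area = 265.28 mm². Layer 8 (z = 1.2): the r=3.5 cylinder contributes a regular 16-gon of circumradius 3.5 (area = (16/2)·3.500²·sin(360°/16) = 37.50 mm²); the cube at (11, 15) is not intersected at this z (z outside [8.5, 20.5]); the cylinder at (5.5, -2) does not reach this height (z outside [3.5, 28]); the sphere at (3, 2.5) does not reach this height (|z−center|=11.300 > r=11); Merging all regions: only the r=3.5 cylinder is present, so the union is just that shape — area = 37.50 mm²; the sphere at (-4, 7) is absent (|z−center|=5.800 > r=5.5); After the difference (first − rest): none of the subtracted shapes is present at this height, so the result so far is unchanged — area = 37.50 mm². So its area = 37.50 mm². Layer 42 is larger (265.28 vs 37.50 mm²).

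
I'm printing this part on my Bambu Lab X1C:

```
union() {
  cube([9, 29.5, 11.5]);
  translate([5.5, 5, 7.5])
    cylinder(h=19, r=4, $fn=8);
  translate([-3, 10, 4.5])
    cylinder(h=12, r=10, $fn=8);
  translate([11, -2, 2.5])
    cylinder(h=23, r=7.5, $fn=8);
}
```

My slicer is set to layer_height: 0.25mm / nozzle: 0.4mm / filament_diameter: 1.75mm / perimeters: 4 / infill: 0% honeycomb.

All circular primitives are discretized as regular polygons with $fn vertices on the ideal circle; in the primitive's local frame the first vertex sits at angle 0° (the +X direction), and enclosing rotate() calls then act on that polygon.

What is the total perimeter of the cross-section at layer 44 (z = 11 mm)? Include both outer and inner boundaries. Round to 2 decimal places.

125.48 mm

At z = 11 mm: the 9×29.5 cube contributes its full rectangle (perimeter 77.00 mm); the r=4 cylinder at (5.5, 5) contributes a regular 8-gon of circumradius 4 (perimeter = 2·8·4.000·sin(180°/8) = 24.49 mm); the r=10 cylinder at (-3, 10) gives a regular 8-gon of circumradius 10 (constant along its height) (perimeter = 2·8·10.000·sin(180°/8) = 61.23 mm); the r=7.5 cylinder at (11, -2) gives a regular 8-gon of circumradius 7.5 (constant along its height) (perimeter = 2·8·7.500·sin(180°/8) = 45.92 mm); Combining (union): the regions partially overlap (shared area 145.43 mm²), so the edge portions inside another operand are dropped and the merged outline is re-measured after clipping — boundary = 125.48 mm. Overall, the cross-section is a single solid region. Total boundary length (outer) = 125.48 mm.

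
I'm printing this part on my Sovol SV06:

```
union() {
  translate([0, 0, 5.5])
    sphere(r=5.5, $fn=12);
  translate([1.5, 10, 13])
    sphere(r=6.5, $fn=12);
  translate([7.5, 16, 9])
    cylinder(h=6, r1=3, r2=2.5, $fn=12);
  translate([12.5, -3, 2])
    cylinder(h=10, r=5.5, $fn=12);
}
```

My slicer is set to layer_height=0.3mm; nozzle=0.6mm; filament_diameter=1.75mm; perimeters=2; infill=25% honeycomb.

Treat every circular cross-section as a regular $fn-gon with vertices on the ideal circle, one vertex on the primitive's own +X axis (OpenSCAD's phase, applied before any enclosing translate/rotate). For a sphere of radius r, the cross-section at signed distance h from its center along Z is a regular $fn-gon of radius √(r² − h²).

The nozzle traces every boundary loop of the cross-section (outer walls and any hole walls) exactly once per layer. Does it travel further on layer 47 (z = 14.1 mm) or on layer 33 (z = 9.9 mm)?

Layer 47 (z = 14.1): the sphere is not intersected at this z (|z−center|=8.600 > r=5.5); the sphere at (1.5, 10): section is a regular 12-gon, circumradius = √(r²−h²) = √(6.5²−1.1²) = 6.406 (perimeter = 2·12·6.406·sin(180°/12) = 39.79 mm); the cone at (7.5, 16) (r1=3→r2=2.5) has section circumradius 2.575 here — a regular 12-gon (perimeter = 2·12·2.575·sin(180°/12) = 16.00 mm); the cylinder at (12.5, -3) is absent (z outside [2, 12]); Taking the union: the regions partially overlap (shared area 0.32 mm²), so the edge portions inside another operand are dropped and the merged outline is re-measured after clipping — boundary = 51.70 mm. So its perimeter = 51.70 mm. Layer 33 (z = 9.9): the r=5.5 sphere contributes a regular 12-gon of circumradius √(5.5²−4.4²) = 3.300 (perimeter = 2·12·3.300·sin(180°/12) = 20.50 mm); the sphere at (1.5, 10): section is a regular 12-gon, circumradius = √(r²−h²) = √(6.5²−3.1²) = 5.713 (perimeter = 2·12·5.713·sin(180°/12) = 35.49 mm); the cone at (7.5, 16): at t=0.150 of its height the radius interpolates to r₁+(r₂−r₁)t = 2.925, giving a regular 12-gon of that circumradius (perimeter = 2·12·2.925·sin(180°/12) = 18.17 mm); the cylinder at (12.5, -3): section is a regular 12-gon, circumradius r=5.5 (perimeter = 2·12·5.500·sin(180°/12) = 34.16 mm); Taking the union: the 4 present regions are separate (no shared area or edge), so areas and boundary lengths simply add and each stays a separate island — boundary = 108.32 mm. So its perimeter = 108.32 mm. Layer 33 is larger (108.32 vs 51.70 mm).

layer 33 (z = 9.9 mm)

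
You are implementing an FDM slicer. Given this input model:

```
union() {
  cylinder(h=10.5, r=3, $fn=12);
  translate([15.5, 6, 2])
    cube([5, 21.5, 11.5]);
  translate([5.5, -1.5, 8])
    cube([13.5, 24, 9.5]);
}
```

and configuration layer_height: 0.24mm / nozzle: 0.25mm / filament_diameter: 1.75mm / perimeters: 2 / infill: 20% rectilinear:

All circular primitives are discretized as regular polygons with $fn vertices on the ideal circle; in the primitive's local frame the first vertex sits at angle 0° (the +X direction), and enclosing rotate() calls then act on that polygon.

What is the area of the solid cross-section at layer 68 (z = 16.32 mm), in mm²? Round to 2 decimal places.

324.00 mm²

At z = 16.32 mm: the cylinder is absent (z outside [0, 10.5]); the cube at (15.5, 6) is not intersected at this z (z outside [2, 13.5]); the cube at (5.5, -1.5) (footprint 13.5×24) is included at this height (area 324.00 mm²); Combining (union): only the 13.5×24 cube at (5.5, -1.5) is present, so the union is just that shape — area = 324.00 mm². Overall, the cross-section is a single solid region. Net area = 324.00 mm².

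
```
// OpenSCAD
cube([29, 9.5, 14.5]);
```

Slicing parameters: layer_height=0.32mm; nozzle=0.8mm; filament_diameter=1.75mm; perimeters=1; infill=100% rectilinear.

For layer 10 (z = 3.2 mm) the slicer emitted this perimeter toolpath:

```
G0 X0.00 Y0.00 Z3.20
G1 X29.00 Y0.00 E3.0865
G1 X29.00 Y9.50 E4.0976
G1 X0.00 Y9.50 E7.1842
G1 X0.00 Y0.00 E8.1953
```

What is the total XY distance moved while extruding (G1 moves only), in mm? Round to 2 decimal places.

77.00 mm

Sum the Euclidean lengths of each G1 segment: total = 77.00 mm.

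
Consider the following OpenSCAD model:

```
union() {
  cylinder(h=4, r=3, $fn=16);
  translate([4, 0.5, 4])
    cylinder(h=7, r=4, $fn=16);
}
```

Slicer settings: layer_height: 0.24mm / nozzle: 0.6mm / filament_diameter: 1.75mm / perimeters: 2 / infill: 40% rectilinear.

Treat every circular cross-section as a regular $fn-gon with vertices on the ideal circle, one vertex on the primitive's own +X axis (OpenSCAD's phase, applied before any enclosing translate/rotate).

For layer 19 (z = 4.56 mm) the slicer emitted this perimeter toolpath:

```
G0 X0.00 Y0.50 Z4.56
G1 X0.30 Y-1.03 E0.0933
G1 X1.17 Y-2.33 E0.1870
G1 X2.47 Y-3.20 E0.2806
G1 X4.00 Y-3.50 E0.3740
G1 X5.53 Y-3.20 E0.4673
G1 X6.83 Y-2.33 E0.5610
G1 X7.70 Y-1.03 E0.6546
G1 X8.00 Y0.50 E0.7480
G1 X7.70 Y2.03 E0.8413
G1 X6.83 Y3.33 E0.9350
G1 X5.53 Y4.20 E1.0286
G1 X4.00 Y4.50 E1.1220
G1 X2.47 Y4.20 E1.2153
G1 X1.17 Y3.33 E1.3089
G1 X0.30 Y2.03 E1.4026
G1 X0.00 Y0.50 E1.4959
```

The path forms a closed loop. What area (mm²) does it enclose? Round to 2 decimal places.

49.04 mm²

Apply the shoelace formula to the sequence of (X, Y) vertices; enclosed area = 49.04 mm².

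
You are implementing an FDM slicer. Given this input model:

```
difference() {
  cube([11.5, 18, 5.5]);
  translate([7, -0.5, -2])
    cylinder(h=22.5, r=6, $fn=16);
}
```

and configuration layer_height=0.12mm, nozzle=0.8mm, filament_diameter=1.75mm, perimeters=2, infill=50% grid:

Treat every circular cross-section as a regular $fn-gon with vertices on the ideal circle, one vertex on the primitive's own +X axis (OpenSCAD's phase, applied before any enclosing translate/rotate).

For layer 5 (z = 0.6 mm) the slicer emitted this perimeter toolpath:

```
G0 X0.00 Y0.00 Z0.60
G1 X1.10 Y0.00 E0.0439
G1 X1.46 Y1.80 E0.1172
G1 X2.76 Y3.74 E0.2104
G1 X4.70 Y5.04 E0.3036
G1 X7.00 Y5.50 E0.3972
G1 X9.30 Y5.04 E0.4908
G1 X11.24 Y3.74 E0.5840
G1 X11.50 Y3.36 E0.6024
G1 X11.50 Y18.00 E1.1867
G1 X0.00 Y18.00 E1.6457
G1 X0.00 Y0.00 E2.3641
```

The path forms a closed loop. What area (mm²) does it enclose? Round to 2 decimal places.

Apply the shoelace formula to the sequence of (X, Y) vertices; enclosed area = 160.88 mm².

160.88 mm²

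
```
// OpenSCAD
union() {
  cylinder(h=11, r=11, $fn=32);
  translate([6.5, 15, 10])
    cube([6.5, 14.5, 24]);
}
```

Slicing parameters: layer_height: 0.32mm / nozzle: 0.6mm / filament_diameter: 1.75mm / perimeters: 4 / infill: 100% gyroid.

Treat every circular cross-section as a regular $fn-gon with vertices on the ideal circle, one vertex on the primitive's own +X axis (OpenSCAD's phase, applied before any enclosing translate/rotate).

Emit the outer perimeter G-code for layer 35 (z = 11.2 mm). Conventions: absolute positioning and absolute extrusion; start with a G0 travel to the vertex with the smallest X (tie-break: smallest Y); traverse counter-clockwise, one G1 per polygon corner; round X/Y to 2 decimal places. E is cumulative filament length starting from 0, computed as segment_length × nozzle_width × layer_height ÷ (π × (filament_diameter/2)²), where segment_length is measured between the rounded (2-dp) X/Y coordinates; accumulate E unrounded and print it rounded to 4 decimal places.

G0 X6.50 Y15.00 Z11.20
G1 X13.00 Y15.00 E0.5189
G1 X13.00 Y29.50 E1.6763
G1 X6.50 Y29.50 E2.1952
G1 X6.50 Y15.00 E3.3526

At z = 11.2 mm: the cylinder is absent (z outside [0, 11]); the cube at (6.5, 15) is present — its section is the full 6.5×14.5 rectangle; Combining (union): only the 6.5×14.5 cube at (6.5, 15) is present, so the union is just that shape — 1 connected region. The outline is a single polygon with 4 vertices. Extrusion per mm of travel: 0.6 × 0.32 / (π × 0.875²) = 0.079824. Accumulating E over each segment gives final E = 3.3526.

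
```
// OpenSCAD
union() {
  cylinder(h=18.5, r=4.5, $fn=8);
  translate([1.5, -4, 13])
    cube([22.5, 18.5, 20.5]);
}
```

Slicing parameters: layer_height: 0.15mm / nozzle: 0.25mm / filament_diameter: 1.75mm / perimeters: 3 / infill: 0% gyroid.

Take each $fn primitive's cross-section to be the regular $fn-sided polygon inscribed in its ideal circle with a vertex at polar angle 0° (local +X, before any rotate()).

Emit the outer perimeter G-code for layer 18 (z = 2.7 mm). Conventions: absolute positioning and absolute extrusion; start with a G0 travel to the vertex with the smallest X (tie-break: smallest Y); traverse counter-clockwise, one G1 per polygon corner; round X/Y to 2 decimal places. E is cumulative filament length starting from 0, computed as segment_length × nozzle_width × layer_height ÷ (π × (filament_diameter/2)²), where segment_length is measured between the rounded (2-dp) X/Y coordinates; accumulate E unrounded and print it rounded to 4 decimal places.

At z = 2.7 mm: the cylinder: section is a regular 8-gon, circumradius r=4.5; the cube at (1.5, -4) is not intersected at this z (z outside [13, 33.5]); Merging all regions: only the r=4.5 cylinder is present, so the union is just that shape — 1 connected region. The outline is a single polygon with 8 vertices. Extrusion per mm of travel: 0.25 × 0.15 / (π × 0.875²) = 0.015591. Accumulating E over each segment gives final E = 0.4294.

G0 X-4.50 Y0.00 Z2.70
G1 X-3.18 Y-3.18 E0.0537
G1 X0.00 Y-4.50 E0.1074
G1 X3.18 Y-3.18 E0.1610
G1 X4.50 Y0.00 E0.2147
G1 X3.18 Y3.18 E0.2684
G1 X0.00 Y4.50 E0.3221
G1 X-3.18 Y3.18 E0.3758
G1 X-4.50 Y0.00 E0.4294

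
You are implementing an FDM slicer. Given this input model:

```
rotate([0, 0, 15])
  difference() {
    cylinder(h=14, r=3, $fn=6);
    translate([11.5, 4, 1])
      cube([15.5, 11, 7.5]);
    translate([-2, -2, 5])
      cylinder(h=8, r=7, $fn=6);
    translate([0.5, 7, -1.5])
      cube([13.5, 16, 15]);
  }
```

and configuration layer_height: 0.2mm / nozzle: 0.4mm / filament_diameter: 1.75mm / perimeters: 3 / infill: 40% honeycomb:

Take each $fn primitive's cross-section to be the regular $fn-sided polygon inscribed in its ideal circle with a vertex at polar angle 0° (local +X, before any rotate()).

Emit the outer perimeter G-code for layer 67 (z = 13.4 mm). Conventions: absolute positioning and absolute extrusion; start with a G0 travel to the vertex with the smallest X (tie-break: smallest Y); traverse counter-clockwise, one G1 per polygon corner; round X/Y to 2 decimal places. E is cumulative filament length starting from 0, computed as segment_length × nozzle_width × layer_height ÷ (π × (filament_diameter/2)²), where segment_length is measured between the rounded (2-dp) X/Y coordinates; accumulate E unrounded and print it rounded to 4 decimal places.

G0 X-2.90 Y-0.78 Z13.40
G1 X-0.78 Y-2.90 E0.0997
G1 X2.12 Y-2.12 E0.1996
G1 X2.90 Y0.78 E0.2995
G1 X0.78 Y2.90 E0.3992
G1 X-2.12 Y2.12 E0.4991
G1 X-2.90 Y-0.78 E0.5990

At z = 13.4 mm: the r=3 cylinder gives a regular 6-gon of circumradius 3 (constant along its height); the cube at (11.5, 4) does not reach this height (z outside [1, 8.5]); the cylinder at (-2, -2) is absent (z outside [5, 13]); the cube at (0.5, 7) is present — its section is the full 13.5×16 rectangle; Subtracting the remaining from the first: starting from the r=3 cylinder, the 13.5×16 cube at (0.5, 7) misses the remaining region (no effect) — 1 connected region; (whole slice rotated 15° about Z — lengths, areas and connectivity unchanged). The outline is a single polygon with 6 vertices. Extrusion per mm of travel: 0.4 × 0.2 / (π × 0.875²) = 0.033260. Accumulating E over each segment gives final E = 0.5990.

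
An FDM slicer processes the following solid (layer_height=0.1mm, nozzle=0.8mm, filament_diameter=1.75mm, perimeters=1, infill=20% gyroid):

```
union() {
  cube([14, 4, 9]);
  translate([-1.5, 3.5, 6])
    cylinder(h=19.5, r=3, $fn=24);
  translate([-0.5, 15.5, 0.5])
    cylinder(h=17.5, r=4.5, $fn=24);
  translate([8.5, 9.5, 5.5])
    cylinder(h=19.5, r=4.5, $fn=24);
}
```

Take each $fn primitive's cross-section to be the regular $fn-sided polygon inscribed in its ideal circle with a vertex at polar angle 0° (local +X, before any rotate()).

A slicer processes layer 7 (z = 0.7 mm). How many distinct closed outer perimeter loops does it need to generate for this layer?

2

At z = 0.7 mm: the cube is present — its section is the full 14×4 rectangle; the cylinder at (-1.5, 3.5) does not reach this height (z outside [6, 25.5]); the r=4.5 cylinder at (-0.5, 15.5) gives a regular 24-gon of circumradius 4.5 (constant along its height); the cylinder at (8.5, 9.5) is absent (z outside [5.5, 25]); Merging all regions: the 2 present regions are separate (no shared area or edge), so areas and boundary lengths simply add and each stays a separate island — 2 connected regions. The result has 2 disconnected regions.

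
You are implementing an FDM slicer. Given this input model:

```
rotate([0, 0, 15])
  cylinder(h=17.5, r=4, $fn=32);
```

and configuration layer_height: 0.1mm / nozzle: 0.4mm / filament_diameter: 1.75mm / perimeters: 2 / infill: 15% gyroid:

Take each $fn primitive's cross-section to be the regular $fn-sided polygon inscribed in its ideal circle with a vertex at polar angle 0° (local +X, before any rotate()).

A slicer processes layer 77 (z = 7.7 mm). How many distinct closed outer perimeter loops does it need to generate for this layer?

At z = 7.7 mm: the r=4 cylinder gives a regular 32-gon of circumradius 4 (constant along its height); (rotated 15° about Z; rotation is an isometry so areas/perimeters/island counts are preserved). The result has 1 disconnected region.

1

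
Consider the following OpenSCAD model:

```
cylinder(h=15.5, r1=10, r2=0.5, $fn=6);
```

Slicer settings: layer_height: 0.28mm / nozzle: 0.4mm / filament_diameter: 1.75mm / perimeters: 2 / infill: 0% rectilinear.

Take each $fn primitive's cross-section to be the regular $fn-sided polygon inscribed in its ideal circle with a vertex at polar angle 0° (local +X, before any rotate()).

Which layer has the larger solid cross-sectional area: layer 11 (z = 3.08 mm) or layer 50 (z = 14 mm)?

Layer 11 (z = 3.08): the cone (r1=10→r2=0.5) has section circumradius 8.112 here — a regular 6-gon (area = (6/2)·8.112²·sin(360°/6) = 170.98 mm²). So its area = 170.98 mm². Layer 50 (z = 14): the cone: at t=0.903 of its height the radius interpolates to r₁+(r₂−r₁)t = 1.419, giving a regular 6-gon of that circumradius (area = (6/2)·1.419²·sin(360°/6) = 5.23 mm²). So its area = 5.23 mm². Layer 11 is larger (170.98 vs 5.23 mm²).

layer 11 (z = 3.08 mm)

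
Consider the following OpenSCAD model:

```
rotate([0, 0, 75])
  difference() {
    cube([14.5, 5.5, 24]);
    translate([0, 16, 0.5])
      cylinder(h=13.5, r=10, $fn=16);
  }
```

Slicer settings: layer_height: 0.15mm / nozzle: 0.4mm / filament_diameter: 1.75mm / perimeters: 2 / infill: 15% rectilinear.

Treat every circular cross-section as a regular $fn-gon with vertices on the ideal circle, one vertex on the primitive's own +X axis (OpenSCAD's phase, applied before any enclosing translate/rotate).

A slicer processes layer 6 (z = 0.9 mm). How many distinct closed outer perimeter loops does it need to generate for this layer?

At z = 0.9 mm: the 14.5×5.5 cube contributes its full rectangle; the cylinder at (0, 16): section is a regular 16-gon, circumradius r=10; Subtracting the remaining from the first: starting from the 14.5×5.5 cube, the r=10 cylinder at (0, 16) misses the remaining region (no effect) — 1 connected region; (rotated 75° about Z; rotation is an isometry so areas/perimeters/island counts are preserved). The result has 1 disconnected region.

1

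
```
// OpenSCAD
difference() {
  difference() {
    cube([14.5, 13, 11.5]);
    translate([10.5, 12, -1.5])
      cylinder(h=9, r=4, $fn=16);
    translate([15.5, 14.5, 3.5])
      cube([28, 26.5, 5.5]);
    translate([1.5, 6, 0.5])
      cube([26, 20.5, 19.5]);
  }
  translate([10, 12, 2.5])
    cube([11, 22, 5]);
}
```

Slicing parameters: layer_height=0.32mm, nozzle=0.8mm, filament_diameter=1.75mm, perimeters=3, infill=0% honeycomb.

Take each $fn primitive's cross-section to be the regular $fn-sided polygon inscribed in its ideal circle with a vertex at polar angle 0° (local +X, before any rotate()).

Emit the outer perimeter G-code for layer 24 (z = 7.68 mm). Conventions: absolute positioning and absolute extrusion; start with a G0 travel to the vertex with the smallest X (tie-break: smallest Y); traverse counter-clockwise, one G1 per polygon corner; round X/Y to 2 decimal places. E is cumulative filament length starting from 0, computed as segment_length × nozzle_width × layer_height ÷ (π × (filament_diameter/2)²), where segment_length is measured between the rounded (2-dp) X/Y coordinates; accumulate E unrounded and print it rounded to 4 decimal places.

At z = 7.68 mm: the 14.5×13 cube contributes its full rectangle; the cylinder at (10.5, 12) is not intersected at this z (z outside [-1.5, 7.5]); the 28×26.5 cube at (15.5, 14.5) contributes its full rectangle; the cube at (1.5, 6) (footprint 26×20.5) is included at this height; After the difference (first − rest): starting from the 14.5×13 cube, the 28×26.5 cube at (15.5, 14.5) misses the remaining region (no effect); the 26×20.5 cube at (1.5, 6) partially overlaps it — only the 91.00 mm² overlap (of its 533.00 mm²) is removed, clipping the outline — 1 connected region; the cube at (10, 12) is absent (z outside [2.5, 7.5]); Subtracting the remaining from the first: none of the subtracted shapes is present at this height, so that combined region is unchanged — 1 connected region. The outline is a single polygon with 6 vertices. Extrusion per mm of travel: 0.8 × 0.32 / (π × 0.875²) = 0.106432. Accumulating E over each segment gives final E = 5.8538.

G0 X0.00 Y0.00 Z7.68
G1 X14.50 Y0.00 E1.5433
G1 X14.50 Y6.00 E2.1819
G1 X1.50 Y6.00 E3.5655
G1 X1.50 Y13.00 E4.3105
G1 X0.00 Y13.00 E4.4702
G1 X0.00 Y0.00 E5.8538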